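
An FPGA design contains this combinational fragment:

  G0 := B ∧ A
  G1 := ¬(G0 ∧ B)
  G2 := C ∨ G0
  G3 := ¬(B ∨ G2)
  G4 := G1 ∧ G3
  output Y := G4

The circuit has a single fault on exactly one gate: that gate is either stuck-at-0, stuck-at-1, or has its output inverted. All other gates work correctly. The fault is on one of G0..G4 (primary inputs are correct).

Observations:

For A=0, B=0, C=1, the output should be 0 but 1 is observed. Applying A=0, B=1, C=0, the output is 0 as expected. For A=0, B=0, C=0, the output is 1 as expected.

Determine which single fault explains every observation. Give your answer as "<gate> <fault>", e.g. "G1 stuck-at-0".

Fault-free values for test 1 (A=0, B=0, C=1): G0=0, G1=1, G2=1, G3=0, G4=0, giving Y=0. Observed 1.
Test 1: faults giving observed 1 are {G2 stuck-at-0, G2 inverted output, G3 stuck-at-1, G3 inverted output, G4 stuck-at-1, G4 inverted output}.
Test 2 (A=0, B=1, C=0): fault-free G0=0, G1=1, G2=0, G3=0, G4=0 → 0; observed 0. Eliminates G3 stuck-at-1, G3 inverted output, G4 stuck-at-1, G4 inverted output.
Test 3 (A=0, B=0, C=0): fault-free G0=0, G1=1, G2=0, G3=1, G4=1 → 1; observed 1. Eliminates G2 inverted output.
Only G2 stuck-at-0 is consistent with every test.

G2 stuck-at-0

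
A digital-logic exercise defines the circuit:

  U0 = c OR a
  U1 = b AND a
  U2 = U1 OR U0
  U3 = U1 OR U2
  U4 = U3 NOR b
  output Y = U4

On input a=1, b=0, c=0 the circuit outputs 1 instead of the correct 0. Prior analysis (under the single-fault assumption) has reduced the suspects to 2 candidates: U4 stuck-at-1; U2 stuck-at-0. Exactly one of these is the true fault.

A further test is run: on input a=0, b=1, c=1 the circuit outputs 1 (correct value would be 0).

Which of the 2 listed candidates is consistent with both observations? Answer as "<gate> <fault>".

Evaluate each candidate on input a=0, b=1, c=1:
  U4 stuck-at-1: U0=1, U1=0, U2=1, U3=1, U4=1 [stuck-at-1] → 1 — matches
  U2 stuck-at-0: U0=1, U1=0, U2=0 [stuck-at-0], U3=0, U4=0 → 0 — eliminated
Only U4 stuck-at-1 reproduces the observed 1.

U4 stuck-at-1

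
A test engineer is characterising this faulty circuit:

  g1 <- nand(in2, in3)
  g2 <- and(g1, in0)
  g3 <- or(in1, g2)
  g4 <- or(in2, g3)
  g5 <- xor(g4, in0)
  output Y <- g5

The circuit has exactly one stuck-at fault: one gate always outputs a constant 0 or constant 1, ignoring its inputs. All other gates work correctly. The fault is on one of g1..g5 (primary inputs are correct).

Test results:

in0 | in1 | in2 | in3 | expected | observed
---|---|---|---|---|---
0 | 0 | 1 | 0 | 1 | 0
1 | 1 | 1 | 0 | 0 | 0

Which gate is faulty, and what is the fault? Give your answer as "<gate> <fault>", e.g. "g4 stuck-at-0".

Fault-free values for test 1 (in0=0, in1=0, in2=1, in3=0): g1=1, g2=0, g3=0, g4=1, g5=1, giving Y=1. Observed 0.
Test 1: faults giving observed 0 are {g4 stuck-at-0, g5 stuck-at-0}.
Test 2 (in0=1, in1=1, in2=1, in3=0): fault-free g1=1, g2=1, g3=1, g4=1, g5=0 → 0; observed 0. Eliminates g4 stuck-at-0.
Only g5 stuck-at-0 is consistent with every test.

g5 stuck-at-0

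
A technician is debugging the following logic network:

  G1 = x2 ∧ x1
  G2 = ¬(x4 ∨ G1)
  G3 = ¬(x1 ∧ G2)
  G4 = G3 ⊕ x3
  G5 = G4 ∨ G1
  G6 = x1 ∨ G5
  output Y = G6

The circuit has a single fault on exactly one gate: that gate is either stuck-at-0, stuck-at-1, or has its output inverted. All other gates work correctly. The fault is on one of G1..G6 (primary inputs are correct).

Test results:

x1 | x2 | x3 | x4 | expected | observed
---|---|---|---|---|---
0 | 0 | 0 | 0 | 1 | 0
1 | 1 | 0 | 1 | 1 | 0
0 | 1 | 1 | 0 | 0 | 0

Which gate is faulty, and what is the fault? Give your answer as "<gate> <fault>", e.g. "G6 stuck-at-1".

G6 stuck-at-0

Fault-free values for test 1 (x1=0, x2=0, x3=0, x4=0): G1=0, G2=1, G3=1, G4=1, G5=1, G6=1, giving Y=1. Observed 0.
Test 1: faults giving observed 0 are {G3 stuck-at-0, G3 inverted output, G4 stuck-at-0, G4 inverted output, G5 stuck-at-0, G5 inverted output, G6 stuck-at-0, G6 inverted output}.
Test 2 (x1=1, x2=1, x3=0, x4=1): fault-free G1=1, G2=0, G3=1, G4=1, G5=1, G6=1 → 1; observed 0. Eliminates G3 stuck-at-0, G3 inverted output, G4 stuck-at-0, G4 inverted output, G5 stuck-at-0, G5 inverted output.
Test 3 (x1=0, x2=1, x3=1, x4=0): fault-free G1=0, G2=1, G3=1, G4=0, G5=0, G6=0 → 0; observed 0. Eliminates G6 inverted output.
Only G6 stuck-at-0 is consistent with every test.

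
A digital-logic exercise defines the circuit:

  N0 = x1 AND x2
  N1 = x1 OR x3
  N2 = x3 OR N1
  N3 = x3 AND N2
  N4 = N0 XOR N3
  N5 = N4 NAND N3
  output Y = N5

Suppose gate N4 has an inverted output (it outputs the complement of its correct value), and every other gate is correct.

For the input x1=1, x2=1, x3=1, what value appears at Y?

Propagate with N4 forced: N0=1, N1=1, N2=1, N3=1, N4=1 [inverted output], N5=0.
So Y = 0. (Without the fault it would be 1.)

0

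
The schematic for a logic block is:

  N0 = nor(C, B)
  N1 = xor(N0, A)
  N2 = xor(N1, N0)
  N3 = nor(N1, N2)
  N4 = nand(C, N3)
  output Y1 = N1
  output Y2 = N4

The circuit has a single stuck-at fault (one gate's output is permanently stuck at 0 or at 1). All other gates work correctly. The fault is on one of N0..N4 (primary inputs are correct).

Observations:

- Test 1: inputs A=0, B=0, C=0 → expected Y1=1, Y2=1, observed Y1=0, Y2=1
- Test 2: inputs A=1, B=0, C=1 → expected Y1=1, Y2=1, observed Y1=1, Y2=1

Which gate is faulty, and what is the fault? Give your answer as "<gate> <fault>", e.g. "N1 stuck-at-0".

Fault-free values for test 1 (A=0, B=0, C=0): N0=1, N1=1, N2=0, N3=0, N4=1, giving Y1=1, Y2=1. Observed Y1=0, Y2=1.
Test 1: faults giving observed Y1=0, Y2=1 are {N0 stuck-at-0, N1 stuck-at-0}.
Test 2 (A=1, B=0, C=1): fault-free N0=0, N1=1, N2=1, N3=0, N4=1 → Y1=1, Y2=1; observed Y1=1, Y2=1. Eliminates N1 stuck-at-0.
Only N0 stuck-at-0 is consistent with every test.

N0 stuck-at-0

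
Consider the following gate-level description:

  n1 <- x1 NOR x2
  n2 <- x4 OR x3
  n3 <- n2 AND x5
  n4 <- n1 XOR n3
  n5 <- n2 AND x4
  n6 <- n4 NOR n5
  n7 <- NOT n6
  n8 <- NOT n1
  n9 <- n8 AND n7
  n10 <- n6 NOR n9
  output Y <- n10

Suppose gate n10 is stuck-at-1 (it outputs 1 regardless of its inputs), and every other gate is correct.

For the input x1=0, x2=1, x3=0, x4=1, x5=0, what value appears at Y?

1

Propagate with n10 forced: n1=0, n2=1, n3=0, n4=0, n5=1, n6=0, n7=1, n8=1, n9=1, n10=1 [stuck-at-1].
So Y = 1. (Without the fault it would be 0.)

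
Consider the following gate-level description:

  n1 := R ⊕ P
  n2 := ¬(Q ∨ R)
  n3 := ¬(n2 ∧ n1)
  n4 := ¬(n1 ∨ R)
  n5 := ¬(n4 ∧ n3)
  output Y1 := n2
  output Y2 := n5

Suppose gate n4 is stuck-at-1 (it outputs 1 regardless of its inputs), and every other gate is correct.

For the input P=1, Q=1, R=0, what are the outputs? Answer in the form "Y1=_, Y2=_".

Propagate with n4 forced: n1=1, n2=0, n3=1, n4=1 [stuck-at-1], n5=0.
So the outputs are Y1=0, Y2=0. (Without the fault they would be Y1=0, Y2=1.)

Y1=0, Y2=0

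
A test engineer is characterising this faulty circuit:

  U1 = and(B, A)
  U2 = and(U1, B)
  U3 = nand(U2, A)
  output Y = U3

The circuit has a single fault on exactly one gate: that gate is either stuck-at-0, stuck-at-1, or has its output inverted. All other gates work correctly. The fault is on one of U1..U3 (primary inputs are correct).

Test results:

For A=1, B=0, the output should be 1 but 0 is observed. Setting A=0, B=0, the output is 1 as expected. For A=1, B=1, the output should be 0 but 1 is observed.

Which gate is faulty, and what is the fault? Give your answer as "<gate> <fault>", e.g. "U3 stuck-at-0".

Fault-free values for test 1 (A=1, B=0): U1=0, U2=0, U3=1, giving Y=1. Observed 0.
Test 1: faults giving observed 0 are {U2 stuck-at-1, U2 inverted output, U3 stuck-at-0, U3 inverted output}.
Test 2 (A=0, B=0): fault-free U1=0, U2=0, U3=1 → 1; observed 1. Eliminates U3 stuck-at-0, U3 inverted output.
Test 3 (A=1, B=1): fault-free U1=1, U2=1, U3=0 → 0; observed 1. Eliminates U2 stuck-at-1.
Only U2 inverted output is consistent with every test.

U2 inverted output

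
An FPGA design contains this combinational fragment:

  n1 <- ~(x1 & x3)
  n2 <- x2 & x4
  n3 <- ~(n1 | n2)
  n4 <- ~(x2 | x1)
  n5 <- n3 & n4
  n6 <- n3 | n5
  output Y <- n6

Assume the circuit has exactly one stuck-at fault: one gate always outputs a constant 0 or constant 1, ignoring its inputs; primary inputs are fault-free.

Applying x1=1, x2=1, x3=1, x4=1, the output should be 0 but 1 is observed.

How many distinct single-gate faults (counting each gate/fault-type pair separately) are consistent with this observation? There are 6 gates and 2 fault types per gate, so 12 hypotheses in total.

Fault-free: n1=0, n2=1, n3=0, n4=0, n5=0, n6=0 → 0. Observed 1.
  n1 stuck-at-0: output 0 ✗
  n1 stuck-at-1: output 0 ✗
  n2 stuck-at-0: output 1 ✓
  n2 stuck-at-1: output 0 ✗
  n3 stuck-at-0: output 0 ✗
  n3 stuck-at-1: output 1 ✓
  n4 stuck-at-0: output 0 ✗
  n4 stuck-at-1: output 0 ✗
  n5 stuck-at-0: output 0 ✗
  n5 stuck-at-1: output 1 ✓
  n6 stuck-at-0: output 0 ✗
  n6 stuck-at-1: output 1 ✓
Consistent faults: {n2 stuck-at-0, n3 stuck-at-1, n5 stuck-at-1, n6 stuck-at-1} — 4 in all.

4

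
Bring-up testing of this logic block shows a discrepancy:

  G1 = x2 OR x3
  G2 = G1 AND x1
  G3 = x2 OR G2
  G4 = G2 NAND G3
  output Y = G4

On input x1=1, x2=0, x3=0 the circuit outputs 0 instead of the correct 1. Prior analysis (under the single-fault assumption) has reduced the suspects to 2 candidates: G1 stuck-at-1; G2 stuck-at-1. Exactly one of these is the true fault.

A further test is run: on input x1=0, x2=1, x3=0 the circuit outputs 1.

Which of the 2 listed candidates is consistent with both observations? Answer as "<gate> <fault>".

G1 stuck-at-1

Evaluate each candidate on input x1=0, x2=1, x3=0:
  G1 stuck-at-1: G1=1 [stuck-at-1], G2=0, G3=1, G4=1 → 1 — matches
  G2 stuck-at-1: G1=1, G2=1 [stuck-at-1], G3=1, G4=0 → 0 — eliminated
Only G1 stuck-at-1 reproduces the observed 1.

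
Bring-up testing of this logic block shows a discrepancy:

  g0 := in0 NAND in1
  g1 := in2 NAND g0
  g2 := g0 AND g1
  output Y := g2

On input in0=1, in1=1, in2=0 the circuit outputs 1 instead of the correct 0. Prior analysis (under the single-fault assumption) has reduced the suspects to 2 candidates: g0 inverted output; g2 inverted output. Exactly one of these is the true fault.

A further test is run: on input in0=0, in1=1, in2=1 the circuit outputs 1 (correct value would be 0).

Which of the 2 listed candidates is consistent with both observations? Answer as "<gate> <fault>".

g2 inverted output

Evaluate each candidate on input in0=0, in1=1, in2=1:
  g0 inverted output: g0=0 [inverted output], g1=1, g2=0 → 0 — eliminated
  g2 inverted output: g0=1, g1=0, g2=1 [inverted output] → 1 — matches
Only g2 inverted output reproduces the observed 1.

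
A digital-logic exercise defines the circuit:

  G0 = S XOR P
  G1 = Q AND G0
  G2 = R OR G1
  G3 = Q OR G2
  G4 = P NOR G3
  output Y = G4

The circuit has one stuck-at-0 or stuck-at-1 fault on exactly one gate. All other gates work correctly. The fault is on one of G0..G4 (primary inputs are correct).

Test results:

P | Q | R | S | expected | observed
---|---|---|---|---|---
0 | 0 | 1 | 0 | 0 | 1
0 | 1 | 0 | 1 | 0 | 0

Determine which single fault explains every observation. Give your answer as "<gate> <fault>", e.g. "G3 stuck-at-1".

Fault-free values for test 1 (P=0, Q=0, R=1, S=0): G0=0, G1=0, G2=1, G3=1, G4=0, giving Y=0. Observed 1.
Test 1: faults giving observed 1 are {G2 stuck-at-0, G3 stuck-at-0, G4 stuck-at-1}.
Test 2 (P=0, Q=1, R=0, S=1): fault-free G0=1, G1=1, G2=1, G3=1, G4=0 → 0; observed 0. Eliminates G3 stuck-at-0, G4 stuck-at-1.
Only G2 stuck-at-0 is consistent with every test.

G2 stuck-at-0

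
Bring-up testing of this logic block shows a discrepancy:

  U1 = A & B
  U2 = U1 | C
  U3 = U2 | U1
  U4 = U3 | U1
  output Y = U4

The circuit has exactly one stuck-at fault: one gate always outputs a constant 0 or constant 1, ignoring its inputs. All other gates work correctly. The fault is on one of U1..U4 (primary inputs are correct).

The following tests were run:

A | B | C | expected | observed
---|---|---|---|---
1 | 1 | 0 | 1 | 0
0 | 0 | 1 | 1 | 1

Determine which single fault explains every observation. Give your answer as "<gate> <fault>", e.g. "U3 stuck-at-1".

Fault-free values for test 1 (A=1, B=1, C=0): U1=1, U2=1, U3=1, U4=1, giving Y=1. Observed 0.
Test 1: faults giving observed 0 are {U1 stuck-at-0, U4 stuck-at-0}.
Test 2 (A=0, B=0, C=1): fault-free U1=0, U2=1, U3=1, U4=1 → 1; observed 1. Eliminates U4 stuck-at-0.
Only U1 stuck-at-0 is consistent with every test.

U1 stuck-at-0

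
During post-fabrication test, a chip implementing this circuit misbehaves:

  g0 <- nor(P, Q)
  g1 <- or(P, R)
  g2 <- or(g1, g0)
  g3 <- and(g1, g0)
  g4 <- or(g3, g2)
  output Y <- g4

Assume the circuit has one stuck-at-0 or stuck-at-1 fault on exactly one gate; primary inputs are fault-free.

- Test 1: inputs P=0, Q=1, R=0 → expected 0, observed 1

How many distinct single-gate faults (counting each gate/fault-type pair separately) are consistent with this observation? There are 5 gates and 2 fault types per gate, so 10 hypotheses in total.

Fault-free: g0=0, g1=0, g2=0, g3=0, g4=0 → 0. Observed 1.
  g0 stuck-at-0: output 0 ✗
  g0 stuck-at-1: output 1 ✓
  g1 stuck-at-0: output 0 ✗
  g1 stuck-at-1: output 1 ✓
  g2 stuck-at-0: output 0 ✗
  g2 stuck-at-1: output 1 ✓
  g3 stuck-at-0: output 0 ✗
  g3 stuck-at-1: output 1 ✓
  g4 stuck-at-0: output 0 ✗
  g4 stuck-at-1: output 1 ✓
Consistent faults: {g0 stuck-at-1, g1 stuck-at-1, g2 stuck-at-1, g3 stuck-at-1, g4 stuck-at-1} — 5 in all.

5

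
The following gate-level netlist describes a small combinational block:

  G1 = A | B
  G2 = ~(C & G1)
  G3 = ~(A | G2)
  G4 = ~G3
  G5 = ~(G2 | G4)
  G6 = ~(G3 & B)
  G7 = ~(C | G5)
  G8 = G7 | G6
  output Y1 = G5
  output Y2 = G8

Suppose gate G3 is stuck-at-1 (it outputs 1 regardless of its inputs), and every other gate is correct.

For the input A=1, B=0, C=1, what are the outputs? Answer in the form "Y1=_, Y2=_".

Y1=1, Y2=1

Propagate with G3 forced: G1=1, G2=0, G3=1 [stuck-at-1], G4=0, G5=1, G6=1, G7=0, G8=1.
So the outputs are Y1=1, Y2=1. (Without the fault they would be Y1=0, Y2=1.)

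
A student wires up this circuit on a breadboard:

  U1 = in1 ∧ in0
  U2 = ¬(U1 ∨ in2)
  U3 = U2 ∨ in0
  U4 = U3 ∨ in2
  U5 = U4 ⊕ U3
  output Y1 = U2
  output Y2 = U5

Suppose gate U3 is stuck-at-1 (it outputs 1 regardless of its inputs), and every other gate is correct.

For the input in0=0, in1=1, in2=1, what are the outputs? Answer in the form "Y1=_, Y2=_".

Propagate with U3 forced: U1=0, U2=0, U3=1 [stuck-at-1], U4=1, U5=0.
So the outputs are Y1=0, Y2=0. (Without the fault they would be Y1=0, Y2=1.)

Y1=0, Y2=0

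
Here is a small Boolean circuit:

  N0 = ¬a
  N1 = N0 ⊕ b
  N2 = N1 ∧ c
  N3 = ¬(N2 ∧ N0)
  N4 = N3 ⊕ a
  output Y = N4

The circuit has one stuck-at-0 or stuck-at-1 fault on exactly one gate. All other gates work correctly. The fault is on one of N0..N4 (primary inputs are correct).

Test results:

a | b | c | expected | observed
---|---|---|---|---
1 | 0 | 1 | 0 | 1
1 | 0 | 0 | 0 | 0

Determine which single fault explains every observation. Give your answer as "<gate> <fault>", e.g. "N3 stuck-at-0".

N0 stuck-at-1

Fault-free values for test 1 (a=1, b=0, c=1): N0=0, N1=0, N2=0, N3=1, N4=0, giving Y=0. Observed 1.
Test 1: faults giving observed 1 are {N0 stuck-at-1, N3 stuck-at-0, N4 stuck-at-1}.
Test 2 (a=1, b=0, c=0): fault-free N0=0, N1=0, N2=0, N3=1, N4=0 → 0; observed 0. Eliminates N3 stuck-at-0, N4 stuck-at-1.
Only N0 stuck-at-1 is consistent with every test.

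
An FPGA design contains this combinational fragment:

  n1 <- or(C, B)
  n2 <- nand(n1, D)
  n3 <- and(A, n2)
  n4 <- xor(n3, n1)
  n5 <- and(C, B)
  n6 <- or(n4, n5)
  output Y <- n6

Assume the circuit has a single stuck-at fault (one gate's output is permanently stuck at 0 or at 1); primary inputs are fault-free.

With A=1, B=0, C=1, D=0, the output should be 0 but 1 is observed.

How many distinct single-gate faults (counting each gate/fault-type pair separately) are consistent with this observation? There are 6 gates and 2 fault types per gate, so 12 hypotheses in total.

Fault-free: n1=1, n2=1, n3=1, n4=0, n5=0, n6=0 → 0. Observed 1.
  n1 stuck-at-0: output 1 ✓
  n1 stuck-at-1: output 0 ✗
  n2 stuck-at-0: output 1 ✓
  n2 stuck-at-1: output 0 ✗
  n3 stuck-at-0: output 1 ✓
  n3 stuck-at-1: output 0 ✗
  n4 stuck-at-0: output 0 ✗
  n4 stuck-at-1: output 1 ✓
  n5 stuck-at-0: output 0 ✗
  n5 stuck-at-1: output 1 ✓
  n6 stuck-at-0: output 0 ✗
  n6 stuck-at-1: output 1 ✓
Consistent faults: {n1 stuck-at-0, n2 stuck-at-0, n3 stuck-at-0, n4 stuck-at-1, n5 stuck-at-1, n6 stuck-at-1} — 6 in all.

6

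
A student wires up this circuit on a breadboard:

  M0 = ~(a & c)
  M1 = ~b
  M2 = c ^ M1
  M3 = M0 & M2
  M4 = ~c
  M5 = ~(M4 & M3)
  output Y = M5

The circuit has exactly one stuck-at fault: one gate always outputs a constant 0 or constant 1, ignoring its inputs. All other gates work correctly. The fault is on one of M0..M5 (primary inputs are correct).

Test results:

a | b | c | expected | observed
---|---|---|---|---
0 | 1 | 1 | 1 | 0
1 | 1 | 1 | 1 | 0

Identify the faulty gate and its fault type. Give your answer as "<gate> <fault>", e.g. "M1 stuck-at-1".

Fault-free values for test 1 (a=0, b=1, c=1): M0=1, M1=0, M2=1, M3=1, M4=0, M5=1, giving Y=1. Observed 0.
Test 1: faults giving observed 0 are {M4 stuck-at-1, M5 stuck-at-0}.
Test 2 (a=1, b=1, c=1): fault-free M0=0, M1=0, M2=1, M3=0, M4=0, M5=1 → 1; observed 0. Eliminates M4 stuck-at-1.
Only M5 stuck-at-0 is consistent with every test.

M5 stuck-at-0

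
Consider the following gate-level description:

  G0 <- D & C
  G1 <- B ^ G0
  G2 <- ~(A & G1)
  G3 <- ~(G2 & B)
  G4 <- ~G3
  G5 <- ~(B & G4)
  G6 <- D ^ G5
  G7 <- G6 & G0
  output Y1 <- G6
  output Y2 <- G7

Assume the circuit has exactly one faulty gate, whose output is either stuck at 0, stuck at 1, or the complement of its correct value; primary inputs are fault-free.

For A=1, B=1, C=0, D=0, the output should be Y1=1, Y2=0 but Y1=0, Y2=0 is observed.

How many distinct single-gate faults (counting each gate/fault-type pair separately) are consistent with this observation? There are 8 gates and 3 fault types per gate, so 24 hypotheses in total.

Fault-free: G0=0, G1=1, G2=0, G3=1, G4=0, G5=1, G6=1, G7=0 → Y1=1, Y2=0. Observed Y1=0, Y2=0.
  G0: stuck-at-1, inverted output ✓; others ✗
  G1: stuck-at-0, inverted output ✓; others ✗
  G2: stuck-at-1, inverted output ✓; others ✗
  G3: stuck-at-0, inverted output ✓; others ✗
  G4: stuck-at-1, inverted output ✓; others ✗
  G5: stuck-at-0, inverted output ✓; others ✗
  G6: stuck-at-0, inverted output ✓; others ✗
  G7: none of the 3 fault types match ✗
Consistent faults: {G0 stuck-at-1, G0 inverted output, G1 stuck-at-0, G1 inverted output, G2 stuck-at-1, G2 inverted output, G3 stuck-at-0, G3 inverted output, G4 stuck-at-1, G4 inverted output, G5 stuck-at-0, G5 inverted output, G6 stuck-at-0, G6 inverted output} — 14 in all.

14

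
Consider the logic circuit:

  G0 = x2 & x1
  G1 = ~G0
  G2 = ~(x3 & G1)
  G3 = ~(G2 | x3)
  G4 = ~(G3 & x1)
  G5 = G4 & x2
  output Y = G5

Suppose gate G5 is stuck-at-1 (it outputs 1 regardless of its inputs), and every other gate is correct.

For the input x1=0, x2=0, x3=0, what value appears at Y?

1

Propagate with G5 forced: G0=0, G1=1, G2=1, G3=0, G4=1, G5=1 [stuck-at-1].
So Y = 1. (Without the fault it would be 0.)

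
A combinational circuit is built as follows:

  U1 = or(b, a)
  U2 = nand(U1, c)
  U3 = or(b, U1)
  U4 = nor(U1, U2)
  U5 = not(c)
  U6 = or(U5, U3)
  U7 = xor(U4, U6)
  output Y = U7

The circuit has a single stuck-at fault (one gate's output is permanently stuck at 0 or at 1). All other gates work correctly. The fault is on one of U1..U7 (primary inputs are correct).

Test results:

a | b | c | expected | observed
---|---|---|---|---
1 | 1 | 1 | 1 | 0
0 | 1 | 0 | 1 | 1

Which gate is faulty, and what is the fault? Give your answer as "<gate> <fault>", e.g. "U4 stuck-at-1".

U3 stuck-at-0

Fault-free values for test 1 (a=1, b=1, c=1): U1=1, U2=0, U3=1, U4=0, U5=0, U6=1, U7=1, giving Y=1. Observed 0.
Test 1: faults giving observed 0 are {U3 stuck-at-0, U4 stuck-at-1, U6 stuck-at-0, U7 stuck-at-0}.
Test 2 (a=0, b=1, c=0): fault-free U1=1, U2=1, U3=1, U4=0, U5=1, U6=1, U7=1 → 1; observed 1. Eliminates U4 stuck-at-1, U6 stuck-at-0, U7 stuck-at-0.
Only U3 stuck-at-0 is consistent with every test.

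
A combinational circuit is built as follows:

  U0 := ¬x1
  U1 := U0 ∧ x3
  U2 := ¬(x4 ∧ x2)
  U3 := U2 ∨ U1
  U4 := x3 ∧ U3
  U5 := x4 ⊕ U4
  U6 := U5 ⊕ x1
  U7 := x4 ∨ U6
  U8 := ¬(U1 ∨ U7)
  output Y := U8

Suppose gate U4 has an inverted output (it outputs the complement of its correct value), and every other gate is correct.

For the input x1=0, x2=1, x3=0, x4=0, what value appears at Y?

Propagate with U4 forced: U0=1, U1=0, U2=1, U3=1, U4=1 [inverted output], U5=1, U6=1, U7=1, U8=0.
So Y = 0. (Without the fault it would be 1.)

0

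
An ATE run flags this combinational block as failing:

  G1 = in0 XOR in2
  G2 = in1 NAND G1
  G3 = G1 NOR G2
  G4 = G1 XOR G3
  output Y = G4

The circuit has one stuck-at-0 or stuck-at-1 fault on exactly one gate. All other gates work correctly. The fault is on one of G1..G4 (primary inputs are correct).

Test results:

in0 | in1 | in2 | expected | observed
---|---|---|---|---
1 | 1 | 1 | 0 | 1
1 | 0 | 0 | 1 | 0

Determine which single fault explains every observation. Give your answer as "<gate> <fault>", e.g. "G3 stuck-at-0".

Fault-free values for test 1 (in0=1, in1=1, in2=1): G1=0, G2=1, G3=0, G4=0, giving Y=0. Observed 1.
Test 1: faults giving observed 1 are {G1 stuck-at-1, G2 stuck-at-0, G3 stuck-at-1, G4 stuck-at-1}.
Test 2 (in0=1, in1=0, in2=0): fault-free G1=1, G2=1, G3=0, G4=1 → 1; observed 0. Eliminates G1 stuck-at-1, G2 stuck-at-0, G4 stuck-at-1.
Only G3 stuck-at-1 is consistent with every test.

G3 stuck-at-1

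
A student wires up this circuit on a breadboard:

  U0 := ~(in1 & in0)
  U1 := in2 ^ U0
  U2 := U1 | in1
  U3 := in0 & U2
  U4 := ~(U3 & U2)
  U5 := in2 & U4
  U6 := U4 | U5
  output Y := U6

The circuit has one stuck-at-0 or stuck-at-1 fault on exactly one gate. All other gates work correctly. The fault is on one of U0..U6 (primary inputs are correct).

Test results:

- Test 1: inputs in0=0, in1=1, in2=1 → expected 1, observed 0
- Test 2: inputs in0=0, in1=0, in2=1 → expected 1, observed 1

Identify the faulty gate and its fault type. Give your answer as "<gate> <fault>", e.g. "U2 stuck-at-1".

U3 stuck-at-1

Fault-free values for test 1 (in0=0, in1=1, in2=1): U0=1, U1=0, U2=1, U3=0, U4=1, U5=1, U6=1, giving Y=1. Observed 0.
Test 1: faults giving observed 0 are {U3 stuck-at-1, U4 stuck-at-0, U6 stuck-at-0}.
Test 2 (in0=0, in1=0, in2=1): fault-free U0=1, U1=0, U2=0, U3=0, U4=1, U5=1, U6=1 → 1; observed 1. Eliminates U4 stuck-at-0, U6 stuck-at-0.
Only U3 stuck-at-1 is consistent with every test.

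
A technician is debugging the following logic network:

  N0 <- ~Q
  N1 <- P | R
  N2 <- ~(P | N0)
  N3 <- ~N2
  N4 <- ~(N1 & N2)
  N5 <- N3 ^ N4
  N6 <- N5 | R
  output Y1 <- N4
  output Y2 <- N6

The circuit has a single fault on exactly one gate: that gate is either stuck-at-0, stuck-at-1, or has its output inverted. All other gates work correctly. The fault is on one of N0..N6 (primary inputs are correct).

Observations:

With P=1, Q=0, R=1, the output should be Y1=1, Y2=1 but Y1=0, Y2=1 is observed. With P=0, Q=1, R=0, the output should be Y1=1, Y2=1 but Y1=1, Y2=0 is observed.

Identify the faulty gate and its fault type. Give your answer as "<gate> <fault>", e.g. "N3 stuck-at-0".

Fault-free values for test 1 (P=1, Q=0, R=1): N0=1, N1=1, N2=0, N3=1, N4=1, N5=0, N6=1, giving Y1=1, Y2=1. Observed Y1=0, Y2=1.
Test 1: faults giving observed Y1=0, Y2=1 are {N2 stuck-at-1, N2 inverted output, N4 stuck-at-0, N4 inverted output}.
Test 2 (P=0, Q=1, R=0): fault-free N0=0, N1=0, N2=1, N3=0, N4=1, N5=1, N6=1 → Y1=1, Y2=1; observed Y1=1, Y2=0. Eliminates N2 stuck-at-1, N4 stuck-at-0, N4 inverted output.
Only N2 inverted output is consistent with every test.

N2 inverted output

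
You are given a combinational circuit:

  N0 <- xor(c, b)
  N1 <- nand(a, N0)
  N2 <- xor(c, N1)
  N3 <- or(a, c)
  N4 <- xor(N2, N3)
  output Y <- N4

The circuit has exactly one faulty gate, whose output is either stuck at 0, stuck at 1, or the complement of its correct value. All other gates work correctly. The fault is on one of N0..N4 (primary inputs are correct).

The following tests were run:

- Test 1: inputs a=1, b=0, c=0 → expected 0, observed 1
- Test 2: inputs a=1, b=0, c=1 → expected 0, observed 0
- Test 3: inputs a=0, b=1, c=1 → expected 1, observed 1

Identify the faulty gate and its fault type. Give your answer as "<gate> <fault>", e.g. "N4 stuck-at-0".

N0 stuck-at-1

Fault-free values for test 1 (a=1, b=0, c=0): N0=0, N1=1, N2=1, N3=1, N4=0, giving Y=0. Observed 1.
Test 1: faults giving observed 1 are {N0 stuck-at-1, N0 inverted output, N1 stuck-at-0, N1 inverted output, N2 stuck-at-0, N2 inverted output, N3 stuck-at-0, N3 inverted output, N4 stuck-at-1, N4 inverted output}.
Test 2 (a=1, b=0, c=1): fault-free N0=1, N1=0, N2=1, N3=1, N4=0 → 0; observed 0. Eliminates N0 inverted output, N1 inverted output, N2 stuck-at-0, N2 inverted output, N3 stuck-at-0, N3 inverted output, N4 stuck-at-1, N4 inverted output.
Test 3 (a=0, b=1, c=1): fault-free N0=0, N1=1, N2=0, N3=1, N4=1 → 1; observed 1. Eliminates N1 stuck-at-0.
Only N0 stuck-at-1 is consistent with every test.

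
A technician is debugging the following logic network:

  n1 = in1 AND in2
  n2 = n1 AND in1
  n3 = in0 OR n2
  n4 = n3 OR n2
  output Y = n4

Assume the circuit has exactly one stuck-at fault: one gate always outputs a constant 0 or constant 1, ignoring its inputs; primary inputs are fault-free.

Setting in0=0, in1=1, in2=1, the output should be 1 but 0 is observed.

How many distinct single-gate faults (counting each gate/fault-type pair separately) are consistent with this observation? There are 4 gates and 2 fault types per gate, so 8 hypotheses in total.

3

Fault-free: n1=1, n2=1, n3=1, n4=1 → 1. Observed 0.
  n1 stuck-at-0: output 0 ✓
  n1 stuck-at-1: output 1 ✗
  n2 stuck-at-0: output 0 ✓
  n2 stuck-at-1: output 1 ✗
  n3 stuck-at-0: output 1 ✗
  n3 stuck-at-1: output 1 ✗
  n4 stuck-at-0: output 0 ✓
  n4 stuck-at-1: output 1 ✗
Consistent faults: {n1 stuck-at-0, n2 stuck-at-0, n4 stuck-at-0} — 3 in all.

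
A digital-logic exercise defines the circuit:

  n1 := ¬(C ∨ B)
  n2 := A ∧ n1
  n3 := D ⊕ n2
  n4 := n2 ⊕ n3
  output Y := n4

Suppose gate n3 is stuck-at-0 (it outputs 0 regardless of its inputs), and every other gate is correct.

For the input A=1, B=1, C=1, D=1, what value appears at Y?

Propagate with n3 forced: n1=0, n2=0, n3=0 [stuck-at-0], n4=0.
So Y = 0. (Without the fault it would be 1.)

0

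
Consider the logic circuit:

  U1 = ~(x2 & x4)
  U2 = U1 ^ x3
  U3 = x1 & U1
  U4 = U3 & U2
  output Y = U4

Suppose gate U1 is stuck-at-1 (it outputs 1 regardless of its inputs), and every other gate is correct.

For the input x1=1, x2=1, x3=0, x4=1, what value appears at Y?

Propagate with U1 forced: U1=1 [stuck-at-1], U2=1, U3=1, U4=1.
So Y = 1. (Without the fault it would be 0.)

1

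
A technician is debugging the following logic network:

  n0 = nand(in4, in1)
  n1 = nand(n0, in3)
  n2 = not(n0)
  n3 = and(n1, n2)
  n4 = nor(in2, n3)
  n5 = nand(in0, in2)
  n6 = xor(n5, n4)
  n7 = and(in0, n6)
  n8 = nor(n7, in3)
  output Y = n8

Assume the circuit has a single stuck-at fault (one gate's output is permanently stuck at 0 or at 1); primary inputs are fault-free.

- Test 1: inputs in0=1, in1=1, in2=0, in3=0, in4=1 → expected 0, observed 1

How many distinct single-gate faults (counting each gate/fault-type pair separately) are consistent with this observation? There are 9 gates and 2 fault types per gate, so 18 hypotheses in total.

Fault-free: n0=0, n1=1, n2=1, n3=1, n4=0, n5=1, n6=1, n7=1, n8=0 → 0. Observed 1.
  n0: stuck-at-1 ✓; others ✗
  n1: stuck-at-0 ✓; others ✗
  n2: stuck-at-0 ✓; others ✗
  n3: stuck-at-0 ✓; others ✗
  n4: stuck-at-1 ✓; others ✗
  n5: stuck-at-0 ✓; others ✗
  n6: stuck-at-0 ✓; others ✗
  n7: stuck-at-0 ✓; others ✗
  n8: stuck-at-1 ✓; others ✗
Consistent faults: {n0 stuck-at-1, n1 stuck-at-0, n2 stuck-at-0, n3 stuck-at-0, n4 stuck-at-1, n5 stuck-at-0, n6 stuck-at-0, n7 stuck-at-0, n8 stuck-at-1} — 9 in all.

9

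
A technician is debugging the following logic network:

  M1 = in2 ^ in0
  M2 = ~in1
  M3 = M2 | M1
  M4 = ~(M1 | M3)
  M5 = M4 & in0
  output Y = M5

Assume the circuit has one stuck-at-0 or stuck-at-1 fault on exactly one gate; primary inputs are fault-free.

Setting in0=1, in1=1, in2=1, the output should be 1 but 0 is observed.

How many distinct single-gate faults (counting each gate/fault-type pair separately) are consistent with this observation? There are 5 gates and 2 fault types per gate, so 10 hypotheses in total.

Fault-free: M1=0, M2=0, M3=0, M4=1, M5=1 → 1. Observed 0.
  M1 stuck-at-0: output 1 ✗
  M1 stuck-at-1: output 0 ✓
  M2 stuck-at-0: output 1 ✗
  M2 stuck-at-1: output 0 ✓
  M3 stuck-at-0: output 1 ✗
  M3 stuck-at-1: output 0 ✓
  M4 stuck-at-0: output 0 ✓
  M4 stuck-at-1: output 1 ✗
  M5 stuck-at-0: output 0 ✓
  M5 stuck-at-1: output 1 ✗
Consistent faults: {M1 stuck-at-1, M2 stuck-at-1, M3 stuck-at-1, M4 stuck-at-0, M5 stuck-at-0} — 5 in all.

5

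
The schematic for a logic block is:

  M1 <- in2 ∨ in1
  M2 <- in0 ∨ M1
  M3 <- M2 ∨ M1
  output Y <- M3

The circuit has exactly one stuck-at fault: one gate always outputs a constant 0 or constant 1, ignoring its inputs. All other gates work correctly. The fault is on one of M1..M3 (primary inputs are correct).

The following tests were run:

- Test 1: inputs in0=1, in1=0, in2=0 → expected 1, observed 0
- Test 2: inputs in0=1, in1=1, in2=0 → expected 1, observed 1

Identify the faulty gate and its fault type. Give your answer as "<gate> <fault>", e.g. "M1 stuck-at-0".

M2 stuck-at-0

Fault-free values for test 1 (in0=1, in1=0, in2=0): M1=0, M2=1, M3=1, giving Y=1. Observed 0.
Test 1: faults giving observed 0 are {M2 stuck-at-0, M3 stuck-at-0}.
Test 2 (in0=1, in1=1, in2=0): fault-free M1=1, M2=1, M3=1 → 1; observed 1. Eliminates M3 stuck-at-0.
Only M2 stuck-at-0 is consistent with every test.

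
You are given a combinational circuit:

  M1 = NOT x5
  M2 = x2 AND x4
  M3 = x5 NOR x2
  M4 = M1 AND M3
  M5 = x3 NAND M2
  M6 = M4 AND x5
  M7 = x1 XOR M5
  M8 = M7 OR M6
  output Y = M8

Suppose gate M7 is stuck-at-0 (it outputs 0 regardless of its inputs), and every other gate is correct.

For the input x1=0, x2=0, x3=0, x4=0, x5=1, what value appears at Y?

0

Propagate with M7 forced: M1=0, M2=0, M3=0, M4=0, M5=1, M6=0, M7=0 [stuck-at-0], M8=0.
So Y = 0. (Without the fault it would be 1.)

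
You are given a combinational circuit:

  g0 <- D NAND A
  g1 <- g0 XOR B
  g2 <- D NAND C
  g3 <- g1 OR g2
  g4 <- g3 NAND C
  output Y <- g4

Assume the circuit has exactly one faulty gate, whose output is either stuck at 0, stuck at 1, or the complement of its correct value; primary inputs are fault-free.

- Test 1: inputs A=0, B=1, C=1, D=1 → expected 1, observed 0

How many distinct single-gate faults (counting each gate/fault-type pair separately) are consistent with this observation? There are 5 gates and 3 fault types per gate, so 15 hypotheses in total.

Fault-free: g0=1, g1=0, g2=0, g3=0, g4=1 → 1. Observed 0.
  g0: stuck-at-0, inverted output ✓; others ✗
  g1: stuck-at-1, inverted output ✓; others ✗
  g2: stuck-at-1, inverted output ✓; others ✗
  g3: stuck-at-1, inverted output ✓; others ✗
  g4: stuck-at-0, inverted output ✓; others ✗
Consistent faults: {g0 stuck-at-0, g0 inverted output, g1 stuck-at-1, g1 inverted output, g2 stuck-at-1, g2 inverted output, g3 stuck-at-1, g3 inverted output, g4 stuck-at-0, g4 inverted output} — 10 in all.

10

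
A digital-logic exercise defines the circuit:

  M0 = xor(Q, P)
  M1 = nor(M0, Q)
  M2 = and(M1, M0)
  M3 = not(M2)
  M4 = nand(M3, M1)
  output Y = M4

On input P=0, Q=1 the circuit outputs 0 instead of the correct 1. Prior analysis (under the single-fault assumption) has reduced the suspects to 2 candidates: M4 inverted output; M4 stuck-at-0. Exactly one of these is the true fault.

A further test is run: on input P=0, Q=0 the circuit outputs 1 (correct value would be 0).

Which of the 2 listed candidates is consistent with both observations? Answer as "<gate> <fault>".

M4 inverted output

Evaluate each candidate on input P=0, Q=0:
  M4 inverted output: M0=0, M1=1, M2=0, M3=1, M4=1 [inverted output] → 1 — matches
  M4 stuck-at-0: M0=0, M1=1, M2=0, M3=1, M4=0 [stuck-at-0] → 0 — eliminated
Only M4 inverted output reproduces the observed 1.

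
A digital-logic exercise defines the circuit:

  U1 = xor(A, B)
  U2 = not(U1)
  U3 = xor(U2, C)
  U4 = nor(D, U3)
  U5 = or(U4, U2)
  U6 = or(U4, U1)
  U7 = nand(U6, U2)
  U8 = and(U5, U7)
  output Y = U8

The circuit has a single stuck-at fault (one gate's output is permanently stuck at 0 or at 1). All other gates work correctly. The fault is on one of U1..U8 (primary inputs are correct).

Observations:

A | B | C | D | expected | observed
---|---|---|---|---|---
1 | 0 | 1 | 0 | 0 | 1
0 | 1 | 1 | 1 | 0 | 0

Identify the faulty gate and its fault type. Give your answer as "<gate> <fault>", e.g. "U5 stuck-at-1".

Fault-free values for test 1 (A=1, B=0, C=1, D=0): U1=1, U2=0, U3=1, U4=0, U5=0, U6=1, U7=1, U8=0, giving Y=0. Observed 1.
Test 1: faults giving observed 1 are {U3 stuck-at-0, U4 stuck-at-1, U5 stuck-at-1, U8 stuck-at-1}.
Test 2 (A=0, B=1, C=1, D=1): fault-free U1=1, U2=0, U3=1, U4=0, U5=0, U6=1, U7=1, U8=0 → 0; observed 0. Eliminates U4 stuck-at-1, U5 stuck-at-1, U8 stuck-at-1.
Only U3 stuck-at-0 is consistent with every test.

U3 stuck-at-0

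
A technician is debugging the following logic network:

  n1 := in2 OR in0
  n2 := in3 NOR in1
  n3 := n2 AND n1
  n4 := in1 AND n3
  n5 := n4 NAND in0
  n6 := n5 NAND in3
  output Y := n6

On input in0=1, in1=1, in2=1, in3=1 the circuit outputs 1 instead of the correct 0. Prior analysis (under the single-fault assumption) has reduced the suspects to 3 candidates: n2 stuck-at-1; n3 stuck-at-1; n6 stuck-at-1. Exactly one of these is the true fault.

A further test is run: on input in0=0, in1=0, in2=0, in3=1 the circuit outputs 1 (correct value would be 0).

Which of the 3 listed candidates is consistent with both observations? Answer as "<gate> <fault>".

Evaluate each candidate on input in0=0, in1=0, in2=0, in3=1:
  n2 stuck-at-1: n1=0, n2=1 [stuck-at-1], n3=0, n4=0, n5=1, n6=0 → 0 — eliminated
  n3 stuck-at-1: n1=0, n2=0, n3=1 [stuck-at-1], n4=0, n5=1, n6=0 → 0 — eliminated
  n6 stuck-at-1: n1=0, n2=0, n3=0, n4=0, n5=1, n6=1 [stuck-at-1] → 1 — matches
Only n6 stuck-at-1 reproduces the observed 1.

n6 stuck-at-1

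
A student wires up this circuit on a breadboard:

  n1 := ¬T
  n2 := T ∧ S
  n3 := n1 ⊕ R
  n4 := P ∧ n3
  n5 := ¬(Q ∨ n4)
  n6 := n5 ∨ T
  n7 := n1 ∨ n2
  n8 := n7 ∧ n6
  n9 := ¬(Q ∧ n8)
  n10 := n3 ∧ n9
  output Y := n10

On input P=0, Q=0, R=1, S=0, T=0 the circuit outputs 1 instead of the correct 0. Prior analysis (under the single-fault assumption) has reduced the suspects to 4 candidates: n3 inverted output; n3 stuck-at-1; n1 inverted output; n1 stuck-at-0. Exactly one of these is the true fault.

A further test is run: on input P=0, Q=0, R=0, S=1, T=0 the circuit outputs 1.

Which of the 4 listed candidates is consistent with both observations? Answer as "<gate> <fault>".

Evaluate each candidate on input P=0, Q=0, R=0, S=1, T=0:
  n3 inverted output: n1=1, n2=0, n3=0 [inverted output], n4=0, n5=1, n6=1, n7=1, n8=1, n9=1, n10=0 → 0 — eliminated
  n3 stuck-at-1: n1=1, n2=0, n3=1 [stuck-at-1], n4=0, n5=1, n6=1, n7=1, n8=1, n9=1, n10=1 → 1 — matches
  n1 inverted output: n1=0 [inverted output], n2=0, n3=0, n4=0, n5=1, n6=1, n7=0, n8=0, n9=1, n10=0 → 0 — eliminated
  n1 stuck-at-0: n1=0 [stuck-at-0], n2=0, n3=0, n4=0, n5=1, n6=1, n7=0, n8=0, n9=1, n10=0 → 0 — eliminated
Only n3 stuck-at-1 reproduces the observed 1.

n3 stuck-at-1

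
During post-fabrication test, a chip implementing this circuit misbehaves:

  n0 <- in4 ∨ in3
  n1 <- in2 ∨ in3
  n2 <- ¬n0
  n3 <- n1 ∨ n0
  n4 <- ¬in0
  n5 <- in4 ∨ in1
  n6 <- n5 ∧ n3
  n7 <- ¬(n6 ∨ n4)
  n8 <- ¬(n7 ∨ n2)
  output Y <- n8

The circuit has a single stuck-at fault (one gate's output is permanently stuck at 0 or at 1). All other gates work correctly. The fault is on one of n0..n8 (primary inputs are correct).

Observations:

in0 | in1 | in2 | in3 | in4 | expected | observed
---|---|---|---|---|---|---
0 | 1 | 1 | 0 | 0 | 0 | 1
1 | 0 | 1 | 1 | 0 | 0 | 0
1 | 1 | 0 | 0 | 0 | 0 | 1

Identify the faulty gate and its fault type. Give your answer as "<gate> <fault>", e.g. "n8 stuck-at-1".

Fault-free values for test 1 (in0=0, in1=1, in2=1, in3=0, in4=0): n0=0, n1=1, n2=1, n3=1, n4=1, n5=1, n6=1, n7=0, n8=0, giving Y=0. Observed 1.
Test 1: faults giving observed 1 are {n0 stuck-at-1, n2 stuck-at-0, n8 stuck-at-1}.
Test 2 (in0=1, in1=0, in2=1, in3=1, in4=0): fault-free n0=1, n1=1, n2=0, n3=1, n4=0, n5=0, n6=0, n7=1, n8=0 → 0; observed 0. Eliminates n8 stuck-at-1.
Test 3 (in0=1, in1=1, in2=0, in3=0, in4=0): fault-free n0=0, n1=0, n2=1, n3=0, n4=0, n5=1, n6=0, n7=1, n8=0 → 0; observed 1. Eliminates n2 stuck-at-0.
Only n0 stuck-at-1 is consistent with every test.

n0 stuck-at-1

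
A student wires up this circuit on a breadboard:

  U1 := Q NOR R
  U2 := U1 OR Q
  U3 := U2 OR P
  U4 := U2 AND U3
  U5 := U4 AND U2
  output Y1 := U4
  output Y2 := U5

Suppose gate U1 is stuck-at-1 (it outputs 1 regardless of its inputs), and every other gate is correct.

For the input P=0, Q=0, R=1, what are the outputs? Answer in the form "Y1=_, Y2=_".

Y1=1, Y2=1

Propagate with U1 forced: U1=1 [stuck-at-1], U2=1, U3=1, U4=1, U5=1.
So the outputs are Y1=1, Y2=1. (Without the fault they would be Y1=0, Y2=0.)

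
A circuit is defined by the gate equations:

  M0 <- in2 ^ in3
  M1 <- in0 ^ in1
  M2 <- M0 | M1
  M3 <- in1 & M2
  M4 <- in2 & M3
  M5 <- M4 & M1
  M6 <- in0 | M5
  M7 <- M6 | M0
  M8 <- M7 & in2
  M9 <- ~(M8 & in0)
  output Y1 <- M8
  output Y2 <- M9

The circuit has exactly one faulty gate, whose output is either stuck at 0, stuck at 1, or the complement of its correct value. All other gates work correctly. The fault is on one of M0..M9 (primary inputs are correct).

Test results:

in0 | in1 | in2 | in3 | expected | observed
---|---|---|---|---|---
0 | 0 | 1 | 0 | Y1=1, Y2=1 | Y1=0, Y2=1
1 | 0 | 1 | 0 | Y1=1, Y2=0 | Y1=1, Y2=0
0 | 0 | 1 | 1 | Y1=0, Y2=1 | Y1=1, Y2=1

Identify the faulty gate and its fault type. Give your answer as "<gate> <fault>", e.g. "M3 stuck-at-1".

Fault-free values for test 1 (in0=0, in1=0, in2=1, in3=0): M0=1, M1=0, M2=1, M3=0, M4=0, M5=0, M6=0, M7=1, M8=1, M9=1, giving Y1=1, Y2=1. Observed Y1=0, Y2=1.
Test 1: faults giving observed Y1=0, Y2=1 are {M0 stuck-at-0, M0 inverted output, M7 stuck-at-0, M7 inverted output, M8 stuck-at-0, M8 inverted output}.
Test 2 (in0=1, in1=0, in2=1, in3=0): fault-free M0=1, M1=1, M2=1, M3=0, M4=0, M5=0, M6=1, M7=1, M8=1, M9=0 → Y1=1, Y2=0; observed Y1=1, Y2=0. Eliminates M7 stuck-at-0, M7 inverted output, M8 stuck-at-0, M8 inverted output.
Test 3 (in0=0, in1=0, in2=1, in3=1): fault-free M0=0, M1=0, M2=0, M3=0, M4=0, M5=0, M6=0, M7=0, M8=0, M9=1 → Y1=0, Y2=1; observed Y1=1, Y2=1. Eliminates M0 stuck-at-0.
Only M0 inverted output is consistent with every test.

M0 inverted output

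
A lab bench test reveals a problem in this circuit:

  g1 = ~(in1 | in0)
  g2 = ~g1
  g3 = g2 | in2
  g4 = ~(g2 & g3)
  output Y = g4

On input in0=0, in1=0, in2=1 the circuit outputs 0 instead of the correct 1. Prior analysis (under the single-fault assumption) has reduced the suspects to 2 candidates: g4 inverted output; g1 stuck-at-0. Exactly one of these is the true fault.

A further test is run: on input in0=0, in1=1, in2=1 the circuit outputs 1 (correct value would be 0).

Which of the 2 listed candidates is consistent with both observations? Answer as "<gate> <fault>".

g4 inverted output

Evaluate each candidate on input in0=0, in1=1, in2=1:
  g4 inverted output: g1=0, g2=1, g3=1, g4=1 [inverted output] → 1 — matches
  g1 stuck-at-0: g1=0 [stuck-at-0], g2=1, g3=1, g4=0 → 0 — eliminated
Only g4 inverted output reproduces the observed 1.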